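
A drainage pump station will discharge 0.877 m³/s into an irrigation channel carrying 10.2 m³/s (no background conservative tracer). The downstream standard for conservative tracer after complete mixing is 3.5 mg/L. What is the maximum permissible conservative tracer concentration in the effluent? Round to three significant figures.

44.2 mg/L

At the limit, (Qr·Cr + Qe·Cₑ)/(Qr + Qe) = 3.5:
Cₑ = (11.08·3.5 − 10.20·0) / 0.8770 = 44.21 mg/L.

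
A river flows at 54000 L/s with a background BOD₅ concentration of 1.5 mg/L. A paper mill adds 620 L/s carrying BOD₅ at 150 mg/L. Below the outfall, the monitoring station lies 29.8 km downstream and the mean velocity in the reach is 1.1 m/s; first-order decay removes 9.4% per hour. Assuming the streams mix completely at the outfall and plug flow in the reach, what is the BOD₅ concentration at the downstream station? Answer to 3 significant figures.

1.52 mg/L

After mixing, C = (54000·1.500 + 620.0·150.0) / 54620 = 174000/54620 = 3.186 mg/L.
Travel time t = 29.8·1000 / 1.1 = 27090 s = 7.525 h.
9.4%/h lost → k = −ln(1 − 0.094) = 0.09872 h⁻¹.
Decay over the reach: 3.186·exp(−kt) = 3.186·0.4758 = 1.516 mg/L.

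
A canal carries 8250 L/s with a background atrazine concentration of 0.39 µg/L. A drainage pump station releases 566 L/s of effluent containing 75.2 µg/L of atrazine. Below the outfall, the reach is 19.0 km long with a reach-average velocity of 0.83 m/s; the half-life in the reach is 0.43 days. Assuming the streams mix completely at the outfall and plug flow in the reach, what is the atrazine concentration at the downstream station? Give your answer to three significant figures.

Conservation of mass: C = (8250·0.3900 + 566.0·75.20) / 8816 = 45780/8816 = 5.193 µg/L.
Travel time t = 19.0·1000 / 0.83 = 22890 s = 6.359 h.
Half-life 0.43 d → k = ln 2 / 0.43 = 1.612 d⁻¹.
First-order decay: C = 5.193·exp(−k·t) = 5.193·0.6524 = 3.388 µg/L.

3.39 µg/L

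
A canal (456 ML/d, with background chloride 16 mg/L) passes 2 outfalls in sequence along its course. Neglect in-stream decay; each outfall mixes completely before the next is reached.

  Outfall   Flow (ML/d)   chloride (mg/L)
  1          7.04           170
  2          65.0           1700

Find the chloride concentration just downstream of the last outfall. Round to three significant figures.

225 mg/L

Outfall 1: combined Q = 463.0 ML/d; C = (456.0·16.00 + 7.040·170.0)/463.0 = 18.34 mg/L.
Outfall 2: combined Q = 528.0 ML/d; C = (463.0·18.34 + 65.00·1700)/528.0 = 225.3 mg/L.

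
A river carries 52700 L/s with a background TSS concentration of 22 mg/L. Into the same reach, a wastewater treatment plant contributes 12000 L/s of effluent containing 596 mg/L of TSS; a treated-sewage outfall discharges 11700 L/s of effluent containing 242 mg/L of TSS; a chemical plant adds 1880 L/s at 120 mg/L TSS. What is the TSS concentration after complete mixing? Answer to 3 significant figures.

Conservation of mass: C = (52700·22.00 + 12000·596.0 + 11700·242.0 + 1880·120.0) / 78280 = 11370000/78280 = 145.2 mg/L.

145 mg/L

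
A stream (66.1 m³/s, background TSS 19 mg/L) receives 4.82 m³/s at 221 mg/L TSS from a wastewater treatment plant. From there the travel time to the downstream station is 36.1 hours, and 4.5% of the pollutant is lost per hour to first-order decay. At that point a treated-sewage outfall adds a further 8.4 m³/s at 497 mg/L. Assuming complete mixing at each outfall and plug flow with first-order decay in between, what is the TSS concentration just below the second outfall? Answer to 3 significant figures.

After mixing, C = (66.10·19.00 + 4.820·221.0) / 70.92 = 2321/70.92 = 32.73 mg/L; combined flow 70.92 m³/s.
4.5%/h lost → k = −ln(1 − 0.045) = 0.04604 h⁻¹.
Applying C = C₀e^(−kt): 32.73 × 0.1897 = 6.209 mg/L.
Second outfall: C = (70.92·6.209 + 8.400·497.0)/79.32 = 58.18 mg/L.

58.2 mg/L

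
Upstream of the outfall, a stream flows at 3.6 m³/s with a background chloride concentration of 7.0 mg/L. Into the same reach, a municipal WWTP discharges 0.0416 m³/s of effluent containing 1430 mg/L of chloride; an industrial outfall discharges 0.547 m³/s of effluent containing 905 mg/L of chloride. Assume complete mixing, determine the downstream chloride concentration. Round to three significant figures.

138 mg/L

Conservation of mass: C = (3.600·7.000 + 0.04160·1430 + 0.5470·905.0) / 4.189 = 579.7/4.189 = 138.4 mg/L.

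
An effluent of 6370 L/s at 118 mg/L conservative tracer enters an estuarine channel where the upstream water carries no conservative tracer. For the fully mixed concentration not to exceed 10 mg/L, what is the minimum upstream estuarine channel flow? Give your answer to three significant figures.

68800 L/s

Set C_mix = 10: (Q·0 + 6370·118.0) / (Q + 6370) = 10
→ Q = 6370·(118.0 − 10)/(10 − 0) = 68800 L/s.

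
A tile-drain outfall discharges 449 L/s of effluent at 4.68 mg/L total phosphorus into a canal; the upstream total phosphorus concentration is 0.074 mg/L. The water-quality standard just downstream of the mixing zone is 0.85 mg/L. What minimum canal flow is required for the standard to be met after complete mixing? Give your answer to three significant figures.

2220 L/s

Set C_mix = 0.85: (Q·0.07400 + 449.0·4.680) / (Q + 449.0) = 0.85
→ Q = 449.0·(4.680 − 0.85)/(0.85 − 0.07400) = 2216 L/s.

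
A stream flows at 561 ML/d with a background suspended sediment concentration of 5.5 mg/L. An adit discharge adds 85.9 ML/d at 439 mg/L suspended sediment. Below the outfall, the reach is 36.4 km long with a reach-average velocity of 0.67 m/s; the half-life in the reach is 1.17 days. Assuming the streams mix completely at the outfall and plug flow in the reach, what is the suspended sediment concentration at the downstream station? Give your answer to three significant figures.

43.5 mg/L

Flow-weighted average: C = (561.0·5.500 + 85.90·439.0) / 646.9 = 40800/646.9 = 63.06 mg/L.
Travel time t = 36.4·1000 / 0.67 = 54330 s = 15.09 h.
Half-life 1.17 d → k = ln 2 / 1.17 = 0.5924 d⁻¹.
After decay, C = 63.06 × e^(−kt) = 63.06 × 0.6890 = 43.45 mg/L.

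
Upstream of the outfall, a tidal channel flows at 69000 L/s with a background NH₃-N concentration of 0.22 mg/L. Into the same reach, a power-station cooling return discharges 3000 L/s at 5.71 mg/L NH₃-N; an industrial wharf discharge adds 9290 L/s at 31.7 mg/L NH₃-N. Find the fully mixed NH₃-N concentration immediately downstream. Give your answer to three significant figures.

After mixing, C = (69000·0.2200 + 3000·5.710 + 9290·31.70) / 81290 = 326800/81290 = 4.020 mg/L.

4.02 mg/L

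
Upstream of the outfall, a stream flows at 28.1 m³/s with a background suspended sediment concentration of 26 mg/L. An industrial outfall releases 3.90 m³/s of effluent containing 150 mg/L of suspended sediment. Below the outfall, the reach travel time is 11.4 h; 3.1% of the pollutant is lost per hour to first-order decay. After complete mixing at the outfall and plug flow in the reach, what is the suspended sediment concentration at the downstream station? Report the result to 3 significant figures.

After mixing, C = (28.10·26.00 + 3.900·150.0) / 32.00 = 1316/32.00 = 41.11 mg/L.
3.1%/h lost → k = −ln(1 − 0.031) = 0.03149 h⁻¹.
First-order decay: C = 41.11·exp(−k·t) = 41.11·0.6984 = 28.71 mg/L.

28.7 mg/L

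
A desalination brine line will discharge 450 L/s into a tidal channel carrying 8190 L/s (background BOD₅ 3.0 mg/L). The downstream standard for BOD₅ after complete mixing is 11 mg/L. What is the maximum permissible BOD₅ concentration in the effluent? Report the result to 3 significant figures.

At the limit, (Qr·Cr + Qe·Cₑ)/(Qr + Qe) = 11:
Cₑ = (8640·11 − 8190·3.000) / 450.0 = 156.6 mg/L.

157 mg/L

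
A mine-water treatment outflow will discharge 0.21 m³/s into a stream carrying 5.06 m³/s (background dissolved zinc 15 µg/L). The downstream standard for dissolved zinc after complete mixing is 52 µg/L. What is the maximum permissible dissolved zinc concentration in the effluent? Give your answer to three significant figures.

At the limit, (Qr·Cr + Qe·Cₑ)/(Qr + Qe) = 52:
Cₑ = (5.270·52 − 5.060·15.00) / 0.2100 = 943.5 µg/L.

944 µg/L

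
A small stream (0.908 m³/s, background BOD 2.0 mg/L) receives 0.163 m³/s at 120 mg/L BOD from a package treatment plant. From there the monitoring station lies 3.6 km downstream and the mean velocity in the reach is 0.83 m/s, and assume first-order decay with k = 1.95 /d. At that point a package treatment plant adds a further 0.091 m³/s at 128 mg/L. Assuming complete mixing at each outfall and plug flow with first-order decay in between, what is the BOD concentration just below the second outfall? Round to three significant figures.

Conservation of mass: C = (0.9080·2.000 + 0.1630·120.0) / 1.071 = 21.38/1.071 = 19.96 mg/L; combined flow 1.071 m³/s.
Travel time t = 3.6·1000 / 0.83 = 4337 s = 1.205 h.
Decay over the reach: 19.96·exp(−kt) = 19.96·0.9067 = 18.10 mg/L.
At the second outfall, C = (1.071·18.10 + 0.09100·128.0) / (1.071 + 0.09100) = 26.70 mg/L.

26.7 mg/L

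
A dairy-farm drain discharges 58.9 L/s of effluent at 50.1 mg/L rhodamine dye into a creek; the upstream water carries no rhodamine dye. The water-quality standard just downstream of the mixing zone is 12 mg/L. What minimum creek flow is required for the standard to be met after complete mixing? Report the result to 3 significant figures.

Set C_mix = 12: (Q·0 + 58.90·50.10) / (Q + 58.90) = 12
→ Q = 58.90·(50.10 − 12)/(12 − 0) = 187.0 L/s.

187 L/s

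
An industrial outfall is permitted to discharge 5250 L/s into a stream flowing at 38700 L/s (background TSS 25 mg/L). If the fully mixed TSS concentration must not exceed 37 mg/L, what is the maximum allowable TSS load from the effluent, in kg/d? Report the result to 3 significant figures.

56900 kg/d

Mass balance at the limit: 38700·25.00 + 5250·Cₑ = 43950·37 → Cₑ = 125.5 mg/L.
5250 L/s = 5.250 m³/s. Load = 5.250 m³/s × 125.5 g/m³ × 86 400 s/d = 56910 kg/d.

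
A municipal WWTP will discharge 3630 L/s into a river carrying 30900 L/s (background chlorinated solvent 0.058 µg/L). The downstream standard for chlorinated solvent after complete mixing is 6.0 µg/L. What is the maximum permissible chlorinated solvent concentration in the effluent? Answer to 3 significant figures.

At the limit, (Qr·Cr + Qe·Cₑ)/(Qr + Qe) = 6.0:
Cₑ = (34530·6.0 − 30900·0.05800) / 3630 = 56.58 µg/L.

56.6 µg/L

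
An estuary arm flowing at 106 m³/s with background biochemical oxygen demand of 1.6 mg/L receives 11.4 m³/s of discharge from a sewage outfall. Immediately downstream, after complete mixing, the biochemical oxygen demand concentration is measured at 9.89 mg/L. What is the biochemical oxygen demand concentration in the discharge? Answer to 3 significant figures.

Mass balance: 106.0·1.600 + 11.40·Cₑ = 117.4·9.890
→ Cₑ = (117.4·9.890 − 106.0·1.600) / 11.40 = 86.97 mg/L.

87.0 mg/L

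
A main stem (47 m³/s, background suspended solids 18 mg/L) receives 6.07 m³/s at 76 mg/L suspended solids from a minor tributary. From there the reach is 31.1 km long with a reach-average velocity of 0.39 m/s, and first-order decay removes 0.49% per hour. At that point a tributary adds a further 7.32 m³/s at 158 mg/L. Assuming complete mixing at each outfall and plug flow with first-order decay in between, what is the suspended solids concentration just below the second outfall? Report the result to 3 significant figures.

38.6 mg/L

Mixed concentration C = ΣQC/ΣQ = (47.00·18.00 + 6.070·76.00) / 53.07 = 1307/53.07 = 24.63 mg/L; combined flow 53.07 m³/s.
Travel time t = 31.1·1000 / 0.39 = 79740 s = 22.15 h.
0.49%/h lost → k = −ln(1 − 0.0049) = 0.004912 h⁻¹.
After decay, C = 24.63 × e^(−kt) = 24.63 × 0.8969 = 22.09 mg/L.
At the second outfall, C = (53.07·22.09 + 7.320·158.0) / (53.07 + 7.320) = 38.57 mg/L.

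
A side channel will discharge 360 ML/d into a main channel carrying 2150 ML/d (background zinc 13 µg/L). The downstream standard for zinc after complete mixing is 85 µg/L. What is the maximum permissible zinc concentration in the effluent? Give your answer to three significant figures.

At the limit, (Qr·Cr + Qe·Cₑ)/(Qr + Qe) = 85:
Cₑ = (2510·85 − 2150·13.00) / 360.0 = 515.0 µg/L.

515 µg/L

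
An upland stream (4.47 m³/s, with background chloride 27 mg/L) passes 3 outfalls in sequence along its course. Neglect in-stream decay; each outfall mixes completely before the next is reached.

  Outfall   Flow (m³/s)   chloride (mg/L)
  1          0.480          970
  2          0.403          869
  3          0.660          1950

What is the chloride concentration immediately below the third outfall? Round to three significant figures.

370 mg/L

After outfall 1: Q = 4.470 + 0.4800 = 4.950 m³/s; C = (4.470·27.00 + 0.4800·970.0)/4.950 = 118.4 mg/L.
After outfall 2: Q = 4.950 + 0.4030 = 5.353 m³/s; C = (4.950·118.4 + 0.4030·869.0)/5.353 = 174.9 mg/L.
After outfall 3: Q = 5.353 + 0.6600 = 6.013 m³/s; C = (5.353·174.9 + 0.6600·1950)/6.013 = 369.8 mg/L.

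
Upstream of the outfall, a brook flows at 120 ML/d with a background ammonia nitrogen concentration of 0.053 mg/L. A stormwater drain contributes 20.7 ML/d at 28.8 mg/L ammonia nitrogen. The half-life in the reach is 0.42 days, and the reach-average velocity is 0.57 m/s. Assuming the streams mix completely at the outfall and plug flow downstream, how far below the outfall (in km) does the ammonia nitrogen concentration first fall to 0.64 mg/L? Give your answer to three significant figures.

56.7 km

After mixing, C = (120.0·0.05300 + 20.70·28.80) / 140.7 = 602.5/140.7 = 4.282 mg/L.
Half-life 0.42 d → k = ln 2 / 0.42 = 1.650 d⁻¹.
Set 4.282·exp(−k·t) = 0.64 → t = ln(4.282/0.64)/k = 99510 s = 27.64 h.
Distance = v·t = 0.57·99510 = 56720 m = 56.72 km.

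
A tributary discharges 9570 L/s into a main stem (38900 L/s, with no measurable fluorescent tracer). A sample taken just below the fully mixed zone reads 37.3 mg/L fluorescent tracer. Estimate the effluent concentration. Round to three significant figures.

189 mg/L

Mass balance: 38900·0 + 9570·Cₑ = 48470·37.30
→ Cₑ = (48470·37.30 − 38900·0) / 9570 = 188.9 mg/L.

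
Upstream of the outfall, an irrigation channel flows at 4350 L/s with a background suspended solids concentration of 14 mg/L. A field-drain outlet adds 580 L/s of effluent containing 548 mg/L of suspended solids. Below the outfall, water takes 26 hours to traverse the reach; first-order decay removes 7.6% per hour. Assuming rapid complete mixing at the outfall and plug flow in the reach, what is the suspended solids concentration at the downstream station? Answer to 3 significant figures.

9.84 mg/L

Conservation of mass: C = (4350·14.00 + 580.0·548.0) / 4930 = 378700/4930 = 76.82 mg/L.
7.6%/h lost → k = −ln(1 − 0.076) = 0.07904 h⁻¹.
After decay, C = 76.82 × e^(−kt) = 76.82 × 0.1281 = 9.839 mg/L.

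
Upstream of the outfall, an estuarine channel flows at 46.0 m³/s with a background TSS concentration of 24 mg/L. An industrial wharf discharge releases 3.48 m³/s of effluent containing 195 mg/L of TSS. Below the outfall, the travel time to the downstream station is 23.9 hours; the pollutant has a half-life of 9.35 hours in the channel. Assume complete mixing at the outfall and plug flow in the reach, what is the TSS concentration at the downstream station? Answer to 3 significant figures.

6.13 mg/L

Mass balance: C = (46.00·24.00 + 3.480·195.0) / 49.48 = 1783/49.48 = 36.03 mg/L.
Half-life 9.35 h → k = ln 2 / 9.35 = 0.07413 h⁻¹ = 1.779 d⁻¹.
After decay, C = 36.03 × e^(−kt) = 36.03 × 0.1700 = 6.126 mg/L.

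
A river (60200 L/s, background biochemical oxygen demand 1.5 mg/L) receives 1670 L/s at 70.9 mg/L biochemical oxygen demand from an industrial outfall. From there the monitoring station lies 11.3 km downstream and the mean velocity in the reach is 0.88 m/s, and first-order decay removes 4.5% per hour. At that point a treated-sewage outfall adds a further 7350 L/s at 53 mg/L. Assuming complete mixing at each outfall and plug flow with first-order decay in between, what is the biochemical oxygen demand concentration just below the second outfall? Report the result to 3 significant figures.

Flow-weighted average: C = (60200·1.500 + 1670·70.90) / 61870 = 208700/61870 = 3.373 mg/L; combined flow 61870 L/s.
Travel time t = 11.3·1000 / 0.88 = 12840 s = 3.567 h.
4.5%/h lost → k = −ln(1 − 0.045) = 0.04604 h⁻¹.
First-order decay: C = 3.373·exp(−k·t) = 3.373·0.8485 = 2.862 mg/L.
At the second outfall, C = (61870·2.862 + 7350·53.00) / (61870 + 7350) = 8.186 mg/L.

8.19 mg/L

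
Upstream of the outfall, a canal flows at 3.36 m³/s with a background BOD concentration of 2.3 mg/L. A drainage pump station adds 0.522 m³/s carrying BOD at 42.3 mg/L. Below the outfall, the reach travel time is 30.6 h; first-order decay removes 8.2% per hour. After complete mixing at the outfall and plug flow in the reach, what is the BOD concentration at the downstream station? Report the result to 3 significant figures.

Conservation of mass: C = (3.360·2.300 + 0.5220·42.30) / 3.882 = 29.81/3.882 = 7.679 mg/L.
8.2%/h lost → k = −ln(1 − 0.082) = 0.08556 h⁻¹.
First-order decay: C = 7.679·exp(−k·t) = 7.679·0.07294 = 0.5601 mg/L.

0.560 mg/L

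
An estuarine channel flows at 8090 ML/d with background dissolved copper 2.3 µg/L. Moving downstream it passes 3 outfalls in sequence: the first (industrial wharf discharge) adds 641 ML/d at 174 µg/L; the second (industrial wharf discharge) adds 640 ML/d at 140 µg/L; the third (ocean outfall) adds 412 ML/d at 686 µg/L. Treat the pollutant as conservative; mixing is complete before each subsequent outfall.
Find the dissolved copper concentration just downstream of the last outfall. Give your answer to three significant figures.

Below outfall 1: Q → 8731 ML/d, C = (8090·2.300 + 641.0·174.0)/8731 = 14.91 µg/L.
Below outfall 2: Q → 9371 ML/d, C = (8731·14.91 + 640.0·140.0)/9371 = 23.45 µg/L.
Below outfall 3: Q → 9783 ML/d, C = (9371·23.45 + 412.0·686.0)/9783 = 51.35 µg/L.

51.4 µg/L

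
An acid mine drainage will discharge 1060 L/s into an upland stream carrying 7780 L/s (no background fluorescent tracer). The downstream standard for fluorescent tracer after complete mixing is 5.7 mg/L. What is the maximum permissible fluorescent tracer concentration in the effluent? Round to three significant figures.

47.5 mg/L

At the limit, (Qr·Cr + Qe·Cₑ)/(Qr + Qe) = 5.7:
Cₑ = (8840·5.7 − 7780·0) / 1060 = 47.54 mg/L.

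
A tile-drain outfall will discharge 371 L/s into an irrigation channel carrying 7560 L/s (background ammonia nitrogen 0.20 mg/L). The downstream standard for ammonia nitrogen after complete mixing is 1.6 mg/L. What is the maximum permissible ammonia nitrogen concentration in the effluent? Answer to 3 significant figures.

30.1 mg/L

At the limit, (Qr·Cr + Qe·Cₑ)/(Qr + Qe) = 1.6:
Cₑ = (7931·1.6 − 7560·0.2000) / 371.0 = 30.13 mg/L.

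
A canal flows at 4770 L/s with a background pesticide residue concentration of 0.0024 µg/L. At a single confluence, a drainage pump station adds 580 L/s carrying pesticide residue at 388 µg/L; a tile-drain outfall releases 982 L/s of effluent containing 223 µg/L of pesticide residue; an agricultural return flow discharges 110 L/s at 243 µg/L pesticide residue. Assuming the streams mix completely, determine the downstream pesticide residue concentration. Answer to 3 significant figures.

Mass balance: C = (4770·0.002400 + 580.0·388.0 + 982.0·223.0 + 110.0·243.0) / 6442 = 470800/6442 = 73.08 µg/L.

73.1 µg/L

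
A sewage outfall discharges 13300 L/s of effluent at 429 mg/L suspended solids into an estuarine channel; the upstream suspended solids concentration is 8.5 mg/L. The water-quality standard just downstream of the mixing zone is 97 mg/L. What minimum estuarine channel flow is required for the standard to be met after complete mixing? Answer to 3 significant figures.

49900 L/s

Set C_mix = 97: (Q·8.500 + 13300·429.0) / (Q + 13300) = 97
→ Q = 13300·(429.0 − 97)/(97 − 8.500) = 49890 L/s.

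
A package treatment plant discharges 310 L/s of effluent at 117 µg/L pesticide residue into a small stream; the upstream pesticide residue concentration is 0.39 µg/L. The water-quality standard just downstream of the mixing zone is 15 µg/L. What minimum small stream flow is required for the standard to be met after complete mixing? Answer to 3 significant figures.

2160 L/s

Set C_mix = 15: (Q·0.3900 + 310.0·117.0) / (Q + 310.0) = 15
→ Q = 310.0·(117.0 − 15)/(15 − 0.3900) = 2164 L/s.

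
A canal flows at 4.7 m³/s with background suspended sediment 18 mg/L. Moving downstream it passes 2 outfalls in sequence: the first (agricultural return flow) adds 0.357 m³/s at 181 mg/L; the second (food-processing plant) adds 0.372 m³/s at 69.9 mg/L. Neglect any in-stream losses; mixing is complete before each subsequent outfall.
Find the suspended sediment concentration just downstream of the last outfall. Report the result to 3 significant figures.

32.3 mg/L

After outfall 1: Q = 4.700 + 0.3570 = 5.057 m³/s; C = (4.700·18.00 + 0.3570·181.0)/5.057 = 29.51 mg/L.
After outfall 2: Q = 5.057 + 0.3720 = 5.429 m³/s; C = (5.057·29.51 + 0.3720·69.90)/5.429 = 32.27 mg/L.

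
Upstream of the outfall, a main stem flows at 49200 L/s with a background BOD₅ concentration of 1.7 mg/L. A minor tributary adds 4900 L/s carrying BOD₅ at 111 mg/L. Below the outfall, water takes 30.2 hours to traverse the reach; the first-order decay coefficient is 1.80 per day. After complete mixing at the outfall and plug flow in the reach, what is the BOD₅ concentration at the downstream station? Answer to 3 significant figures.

1.20 mg/L

Conservation of mass: C = (49200·1.700 + 4900·111.0) / 54100 = 627500/54100 = 11.60 mg/L.
Decay over the reach: 11.60·exp(−kt) = 11.60·0.1038 = 1.204 mg/L.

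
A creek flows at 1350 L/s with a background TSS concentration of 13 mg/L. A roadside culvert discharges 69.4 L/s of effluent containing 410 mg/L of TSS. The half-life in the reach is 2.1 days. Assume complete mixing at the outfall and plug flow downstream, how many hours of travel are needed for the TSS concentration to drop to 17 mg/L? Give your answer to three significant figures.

Mixed concentration C = ΣQC/ΣQ = (1350·13.00 + 69.40·410.0) / 1419 = 46000/1419 = 32.41 mg/L.
Half-life 2.1 d → k = ln 2 / 2.1 = 0.3301 d⁻¹.
32.41·exp(−k·t) = 17 → t = ln(32.41/17)/k = 168900 s = 46.92 h.

46.9 h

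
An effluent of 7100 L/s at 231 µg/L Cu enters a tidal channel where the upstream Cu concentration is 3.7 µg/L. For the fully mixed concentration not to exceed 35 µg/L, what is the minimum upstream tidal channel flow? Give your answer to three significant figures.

Set C_mix = 35: (Q·3.700 + 7100·231.0) / (Q + 7100) = 35
→ Q = 7100·(231.0 − 35)/(35 − 3.700) = 44460 L/s.

44500 L/s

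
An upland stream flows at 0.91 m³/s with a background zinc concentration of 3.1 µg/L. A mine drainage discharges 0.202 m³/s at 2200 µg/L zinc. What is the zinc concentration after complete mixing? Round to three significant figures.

Mixed concentration C = ΣQC/ΣQ = (0.9100·3.100 + 0.2020·2200) / 1.112 = 447.2/1.112 = 402.2 µg/L.

402 µg/L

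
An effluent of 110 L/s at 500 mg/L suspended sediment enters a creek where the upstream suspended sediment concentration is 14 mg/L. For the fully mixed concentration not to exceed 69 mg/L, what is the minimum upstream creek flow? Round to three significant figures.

862 L/s

Set C_mix = 69: (Q·14.00 + 110.0·500.0) / (Q + 110.0) = 69
→ Q = 110.0·(500.0 − 69)/(69 − 14.00) = 862.0 L/s.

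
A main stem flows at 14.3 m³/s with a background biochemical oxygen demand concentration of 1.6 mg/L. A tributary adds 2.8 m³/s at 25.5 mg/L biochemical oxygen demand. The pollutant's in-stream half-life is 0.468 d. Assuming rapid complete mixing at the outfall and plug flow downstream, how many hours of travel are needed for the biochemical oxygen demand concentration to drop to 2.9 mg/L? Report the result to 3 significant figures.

10.4 h

Flow-weighted average: C = (14.30·1.600 + 2.800·25.50) / 17.10 = 94.28/17.10 = 5.513 mg/L.
Half-life 0.468 d → k = ln 2 / 0.468 = 1.481 d⁻¹.
5.513·exp(−k·t) = 2.9 → t = ln(5.513/2.9)/k = 37480 s = 10.41 h.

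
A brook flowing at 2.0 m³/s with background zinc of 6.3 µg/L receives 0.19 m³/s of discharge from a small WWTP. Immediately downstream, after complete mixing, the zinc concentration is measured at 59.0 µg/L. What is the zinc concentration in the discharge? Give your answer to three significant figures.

Mass balance: 2.000·6.300 + 0.1900·Cₑ = 2.190·59.00
→ Cₑ = (2.190·59.00 − 2.000·6.300) / 0.1900 = 613.7 µg/L.

614 µg/L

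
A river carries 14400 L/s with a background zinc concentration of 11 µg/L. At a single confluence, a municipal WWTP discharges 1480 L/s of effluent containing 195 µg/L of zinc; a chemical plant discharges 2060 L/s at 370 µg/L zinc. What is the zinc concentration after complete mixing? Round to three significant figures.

Mixed concentration C = ΣQC/ΣQ = (14400·11.00 + 1480·195.0 + 2060·370.0) / 17940 = 1209000/17940 = 67.40 µg/L.

67.4 µg/L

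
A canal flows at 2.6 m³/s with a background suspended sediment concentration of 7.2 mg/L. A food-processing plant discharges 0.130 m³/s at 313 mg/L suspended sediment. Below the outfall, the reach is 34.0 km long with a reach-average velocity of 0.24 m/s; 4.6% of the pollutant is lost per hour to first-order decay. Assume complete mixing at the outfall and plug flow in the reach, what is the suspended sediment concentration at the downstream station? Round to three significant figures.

After mixing, C = (2.600·7.200 + 0.1300·313.0) / 2.730 = 59.41/2.730 = 21.76 mg/L.
Travel time t = 34.0·1000 / 0.24 = 141700 s = 39.35 h.
4.6%/h lost → k = −ln(1 − 0.046) = 0.04709 h⁻¹.
Applying C = C₀e^(−kt): 21.76 × 0.1567 = 3.411 mg/L.

3.41 mg/L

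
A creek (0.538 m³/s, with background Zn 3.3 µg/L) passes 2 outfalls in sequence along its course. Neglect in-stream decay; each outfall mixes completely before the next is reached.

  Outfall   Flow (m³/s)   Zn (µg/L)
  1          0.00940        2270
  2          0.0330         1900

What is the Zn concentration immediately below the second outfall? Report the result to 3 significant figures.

After outfall 1: Q = 0.5380 + 0.009400 = 0.5474 m³/s; C = (0.5380·3.300 + 0.009400·2270)/0.5474 = 42.22 µg/L.
After outfall 2: Q = 0.5474 + 0.03300 = 0.5804 m³/s; C = (0.5474·42.22 + 0.03300·1900)/0.5804 = 147.9 µg/L.

148 µg/L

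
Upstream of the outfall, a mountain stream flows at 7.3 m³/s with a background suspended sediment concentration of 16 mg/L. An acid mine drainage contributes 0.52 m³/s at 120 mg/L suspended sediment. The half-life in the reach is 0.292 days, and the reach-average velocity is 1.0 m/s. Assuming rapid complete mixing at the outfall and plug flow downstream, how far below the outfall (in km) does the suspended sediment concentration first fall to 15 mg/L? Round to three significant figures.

Conservation of mass: C = (7.300·16.00 + 0.5200·120.0) / 7.820 = 179.2/7.820 = 22.92 mg/L.
Half-life 0.292 d → k = ln 2 / 0.292 = 2.374 d⁻¹.
Set 22.92·exp(−k·t) = 15 → t = ln(22.92/15)/k = 15420 s = 4.284 h.
Distance = v·t = 1.0·15420 = 15420 m = 15.42 km.

15.4 km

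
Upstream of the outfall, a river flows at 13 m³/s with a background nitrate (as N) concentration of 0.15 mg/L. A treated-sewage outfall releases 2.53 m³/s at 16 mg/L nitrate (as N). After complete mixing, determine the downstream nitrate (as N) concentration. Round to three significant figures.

Mixed concentration C = ΣQC/ΣQ = (13.00·0.1500 + 2.530·16.00) / 15.53 = 42.43/15.53 = 2.732 mg/L.

2.73 mg/L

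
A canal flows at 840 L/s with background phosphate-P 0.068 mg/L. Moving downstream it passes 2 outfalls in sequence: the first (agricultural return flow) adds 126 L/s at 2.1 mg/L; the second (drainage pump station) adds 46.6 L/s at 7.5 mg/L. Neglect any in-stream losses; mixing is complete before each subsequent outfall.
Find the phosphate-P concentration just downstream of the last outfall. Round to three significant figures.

Below outfall 1: Q → 966.0 L/s, C = (840.0·0.06800 + 126.0·2.100)/966.0 = 0.3330 mg/L.
Below outfall 2: Q → 1013 L/s, C = (966.0·0.3330 + 46.60·7.500)/1013 = 0.6629 mg/L.

0.663 mg/L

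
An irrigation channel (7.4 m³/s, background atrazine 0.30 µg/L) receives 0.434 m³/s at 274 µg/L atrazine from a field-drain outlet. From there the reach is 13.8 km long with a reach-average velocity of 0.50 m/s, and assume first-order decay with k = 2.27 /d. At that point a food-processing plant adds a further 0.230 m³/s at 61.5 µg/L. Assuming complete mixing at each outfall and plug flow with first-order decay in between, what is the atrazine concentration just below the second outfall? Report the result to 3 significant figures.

9.03 µg/L

Conservation of mass: C = (7.400·0.3000 + 0.4340·274.0) / 7.834 = 121.1/7.834 = 15.46 µg/L; combined flow 7.834 m³/s.
Travel time t = 13.8·1000 / 0.50 = 27600 s = 7.667 h.
First-order decay: C = 15.46·exp(−k·t) = 15.46·0.4843 = 7.488 µg/L.
Second outfall: C = (7.834·7.488 + 0.2300·61.50)/8.064 = 9.029 µg/L.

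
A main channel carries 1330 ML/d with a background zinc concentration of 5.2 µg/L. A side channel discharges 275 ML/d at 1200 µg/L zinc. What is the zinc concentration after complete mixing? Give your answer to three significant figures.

Flow-weighted average: C = (1330·5.200 + 275.0·1200) / 1605 = 336900/1605 = 209.9 µg/L.

210 µg/L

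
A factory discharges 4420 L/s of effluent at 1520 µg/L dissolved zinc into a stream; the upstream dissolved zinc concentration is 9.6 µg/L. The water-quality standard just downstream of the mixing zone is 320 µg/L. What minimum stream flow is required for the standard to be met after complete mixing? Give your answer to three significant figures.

17100 L/s

Set C_mix = 320: (Q·9.600 + 4420·1520) / (Q + 4420) = 320
→ Q = 4420·(1520 − 320)/(320 − 9.600) = 17090 L/s.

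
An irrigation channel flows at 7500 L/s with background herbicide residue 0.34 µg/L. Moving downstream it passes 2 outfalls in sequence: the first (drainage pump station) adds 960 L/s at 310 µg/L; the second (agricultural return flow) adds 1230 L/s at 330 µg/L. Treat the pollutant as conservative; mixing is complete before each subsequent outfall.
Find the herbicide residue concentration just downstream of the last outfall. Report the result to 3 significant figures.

After outfall 1: Q = 7500 + 960.0 = 8460 L/s; C = (7500·0.3400 + 960.0·310.0)/8460 = 35.48 µg/L.
After outfall 2: Q = 8460 + 1230 = 9690 L/s; C = (8460·35.48 + 1230·330.0)/9690 = 72.86 µg/L.

72.9 µg/L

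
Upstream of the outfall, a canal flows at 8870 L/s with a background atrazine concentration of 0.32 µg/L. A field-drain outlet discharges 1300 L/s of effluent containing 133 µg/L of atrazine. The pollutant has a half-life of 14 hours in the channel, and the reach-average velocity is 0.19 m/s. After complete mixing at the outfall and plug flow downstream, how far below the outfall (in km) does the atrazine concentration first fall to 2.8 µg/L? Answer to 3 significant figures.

Conservation of mass: C = (8870·0.3200 + 1300·133.0) / 10170 = 175700/10170 = 17.28 µg/L.
Half-life 14 h → k = ln 2 / 14 = 0.04951 h⁻¹ = 1.188 d⁻¹.
Set 17.28·exp(−k·t) = 2.8 → t = ln(17.28/2.8)/k = 132300 s = 36.76 h.
Distance = v·t = 0.19·132300 = 25140 m = 25.14 km.

25.1 km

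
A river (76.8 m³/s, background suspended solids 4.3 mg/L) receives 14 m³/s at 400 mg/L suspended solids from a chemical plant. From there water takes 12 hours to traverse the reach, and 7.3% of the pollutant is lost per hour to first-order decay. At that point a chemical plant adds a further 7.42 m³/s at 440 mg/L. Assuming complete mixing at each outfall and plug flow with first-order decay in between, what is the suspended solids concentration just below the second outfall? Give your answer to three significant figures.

Conservation of mass: C = (76.80·4.300 + 14.00·400.0) / 90.80 = 5930/90.80 = 65.31 mg/L; combined flow 90.80 m³/s.
7.3%/h lost → k = −ln(1 − 0.073) = 0.07580 h⁻¹.
First-order decay: C = 65.31·exp(−k·t) = 65.31·0.4027 = 26.30 mg/L.
At the second outfall, C = (90.80·26.30 + 7.420·440.0) / (90.80 + 7.420) = 57.55 mg/L.

57.6 mg/L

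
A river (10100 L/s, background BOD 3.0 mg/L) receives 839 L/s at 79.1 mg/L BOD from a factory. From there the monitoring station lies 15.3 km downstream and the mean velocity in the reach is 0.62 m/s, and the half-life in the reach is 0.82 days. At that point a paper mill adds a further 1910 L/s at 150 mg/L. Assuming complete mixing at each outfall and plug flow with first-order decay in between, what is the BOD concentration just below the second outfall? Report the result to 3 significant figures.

Mixed concentration C = ΣQC/ΣQ = (10100·3.000 + 839.0·79.10) / 10940 = 96660/10940 = 8.837 mg/L; combined flow 10940 L/s.
Travel time t = 15.3·1000 / 0.62 = 24680 s = 6.855 h.
Half-life 0.82 d → k = ln 2 / 0.82 = 0.8453 d⁻¹.
After decay, C = 8.837 × e^(−kt) = 8.837 × 0.7855 = 6.941 mg/L.
Second outfall: C = (10940·6.941 + 1910·150.0)/12850 = 28.21 mg/L.

28.2 mg/L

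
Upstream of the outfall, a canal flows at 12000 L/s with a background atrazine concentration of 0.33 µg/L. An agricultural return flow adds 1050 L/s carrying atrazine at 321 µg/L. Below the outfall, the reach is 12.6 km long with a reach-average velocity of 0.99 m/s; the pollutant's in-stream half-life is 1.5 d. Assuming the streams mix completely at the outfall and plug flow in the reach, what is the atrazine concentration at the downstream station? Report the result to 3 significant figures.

Mass balance: C = (12000·0.3300 + 1050·321.0) / 13050 = 341000/13050 = 26.13 µg/L.
Travel time t = 12.6·1000 / 0.99 = 12730 s = 3.535 h.
Half-life 1.5 d → k = ln 2 / 1.5 = 0.4621 d⁻¹.
Decay over the reach: 26.13·exp(−kt) = 26.13·0.9342 = 24.41 µg/L.

24.4 µg/L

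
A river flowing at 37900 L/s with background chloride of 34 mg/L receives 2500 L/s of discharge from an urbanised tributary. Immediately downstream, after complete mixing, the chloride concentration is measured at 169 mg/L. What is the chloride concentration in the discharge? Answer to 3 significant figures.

2220 mg/L

Mass balance: 37900·34.00 + 2500·Cₑ = 40400·169.0
→ Cₑ = (40400·169.0 − 37900·34.00) / 2500 = 2216 mg/L.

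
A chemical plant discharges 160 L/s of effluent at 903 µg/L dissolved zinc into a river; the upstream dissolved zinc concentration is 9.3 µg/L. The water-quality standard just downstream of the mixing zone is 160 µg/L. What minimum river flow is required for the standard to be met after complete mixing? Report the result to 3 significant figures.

789 L/s

Set C_mix = 160: (Q·9.300 + 160.0·903.0) / (Q + 160.0) = 160
→ Q = 160.0·(903.0 − 160)/(160 − 9.300) = 788.9 L/s.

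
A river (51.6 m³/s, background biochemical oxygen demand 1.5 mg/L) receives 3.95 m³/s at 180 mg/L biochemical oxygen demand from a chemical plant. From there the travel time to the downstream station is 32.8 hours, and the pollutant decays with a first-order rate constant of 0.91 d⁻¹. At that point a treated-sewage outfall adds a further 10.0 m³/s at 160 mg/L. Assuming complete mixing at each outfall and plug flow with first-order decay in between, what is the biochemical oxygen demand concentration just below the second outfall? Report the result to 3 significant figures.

Conservation of mass: C = (51.60·1.500 + 3.950·180.0) / 55.55 = 788.4/55.55 = 14.19 mg/L; combined flow 55.55 m³/s.
First-order decay: C = 14.19·exp(−k·t) = 14.19·0.2883 = 4.092 mg/L.
At the second outfall, C = (55.55·4.092 + 10.00·160.0) / (55.55 + 10.00) = 27.88 mg/L.

27.9 mg/L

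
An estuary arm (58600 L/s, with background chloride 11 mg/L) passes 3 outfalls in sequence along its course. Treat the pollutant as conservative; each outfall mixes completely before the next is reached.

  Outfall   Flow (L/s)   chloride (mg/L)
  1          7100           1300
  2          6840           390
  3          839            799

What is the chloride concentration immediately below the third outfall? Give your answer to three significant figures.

180 mg/L

After outfall 1: Q = 58600 + 7100 = 65700 L/s; C = (58600·11.00 + 7100·1300)/65700 = 150.3 mg/L.
After outfall 2: Q = 65700 + 6840 = 72540 L/s; C = (65700·150.3 + 6840·390.0)/72540 = 172.9 mg/L.
After outfall 3: Q = 72540 + 839.0 = 73380 L/s; C = (72540·172.9 + 839.0·799.0)/73380 = 180.1 mg/L.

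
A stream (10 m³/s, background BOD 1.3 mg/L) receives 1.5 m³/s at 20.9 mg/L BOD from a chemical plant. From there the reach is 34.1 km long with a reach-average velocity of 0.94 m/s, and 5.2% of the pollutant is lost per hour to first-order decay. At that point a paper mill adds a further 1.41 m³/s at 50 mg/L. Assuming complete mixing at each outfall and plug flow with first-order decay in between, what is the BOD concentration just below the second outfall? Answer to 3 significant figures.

7.47 mg/L

Conservation of mass: C = (10.00·1.300 + 1.500·20.90) / 11.50 = 44.35/11.50 = 3.857 mg/L; combined flow 11.50 m³/s.
Travel time t = 34.1·1000 / 0.94 = 36280 s = 10.08 h.
5.2%/h lost → k = −ln(1 − 0.052) = 0.05340 h⁻¹.
First-order decay: C = 3.857·exp(−k·t) = 3.857·0.5839 = 2.252 mg/L.
At the second outfall, C = (11.50·2.252 + 1.410·50.00) / (11.50 + 1.410) = 7.467 mg/L.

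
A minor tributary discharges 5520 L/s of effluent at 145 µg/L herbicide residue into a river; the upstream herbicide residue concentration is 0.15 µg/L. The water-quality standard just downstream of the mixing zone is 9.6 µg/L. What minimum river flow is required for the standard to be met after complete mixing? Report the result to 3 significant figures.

Set C_mix = 9.6: (Q·0.1500 + 5520·145.0) / (Q + 5520) = 9.6
→ Q = 5520·(145.0 − 9.6)/(9.6 − 0.1500) = 79090 L/s.

79100 L/s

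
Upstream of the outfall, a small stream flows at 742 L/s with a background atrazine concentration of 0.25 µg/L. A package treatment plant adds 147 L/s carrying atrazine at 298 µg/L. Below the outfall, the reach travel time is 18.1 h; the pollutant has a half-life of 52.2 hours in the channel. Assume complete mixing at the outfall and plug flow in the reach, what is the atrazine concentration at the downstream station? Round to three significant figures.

After mixing, C = (742.0·0.2500 + 147.0·298.0) / 889.0 = 43990/889.0 = 49.48 µg/L.
Half-life 52.2 h → k = ln 2 / 52.2 = 0.01328 h⁻¹ = 0.3187 d⁻¹.
Decay over the reach: 49.48·exp(−kt) = 49.48·0.7864 = 38.91 µg/L.

38.9 µg/L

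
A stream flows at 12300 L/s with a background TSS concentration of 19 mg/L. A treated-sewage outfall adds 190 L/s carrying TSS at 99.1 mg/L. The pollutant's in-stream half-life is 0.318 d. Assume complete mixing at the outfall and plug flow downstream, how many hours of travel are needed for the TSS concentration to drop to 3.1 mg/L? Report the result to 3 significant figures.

Mass balance: C = (12300·19.00 + 190.0·99.10) / 12490 = 252500/12490 = 20.22 mg/L.
Half-life 0.318 d → k = ln 2 / 0.318 = 2.180 d⁻¹.
20.22·exp(−k·t) = 3.1 → t = ln(20.22/3.1)/k = 74330 s = 20.65 h.

20.6 h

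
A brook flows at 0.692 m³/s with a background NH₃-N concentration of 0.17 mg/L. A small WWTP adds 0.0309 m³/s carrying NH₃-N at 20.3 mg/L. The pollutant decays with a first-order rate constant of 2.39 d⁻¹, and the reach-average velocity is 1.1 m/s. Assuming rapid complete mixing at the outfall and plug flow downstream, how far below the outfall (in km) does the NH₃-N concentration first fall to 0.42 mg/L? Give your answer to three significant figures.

35.7 km

Mixed concentration C = ΣQC/ΣQ = (0.6920·0.1700 + 0.03090·20.30) / 0.7229 = 0.7449/0.7229 = 1.030 mg/L.
Set 1.030·exp(−k·t) = 0.42 → t = ln(1.030/0.42)/k = 32440 s = 9.012 h.
Distance = v·t = 1.1·32440 = 35690 m = 35.69 km.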